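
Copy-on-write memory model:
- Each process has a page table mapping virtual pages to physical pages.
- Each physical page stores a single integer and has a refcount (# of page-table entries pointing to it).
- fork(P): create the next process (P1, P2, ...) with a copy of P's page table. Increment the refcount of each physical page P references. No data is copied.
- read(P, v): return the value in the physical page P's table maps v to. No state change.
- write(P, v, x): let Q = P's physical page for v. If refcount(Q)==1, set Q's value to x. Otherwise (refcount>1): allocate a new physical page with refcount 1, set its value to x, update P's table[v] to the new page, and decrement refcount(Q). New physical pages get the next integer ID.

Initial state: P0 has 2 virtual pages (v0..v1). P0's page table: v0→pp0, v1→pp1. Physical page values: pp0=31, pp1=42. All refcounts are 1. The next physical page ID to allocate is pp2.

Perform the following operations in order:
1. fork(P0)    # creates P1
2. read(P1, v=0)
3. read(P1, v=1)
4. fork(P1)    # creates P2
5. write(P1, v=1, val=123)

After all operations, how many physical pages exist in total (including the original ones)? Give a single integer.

Op 1: fork(P0) -> P1. 2 ppages; refcounts: pp0:2 pp1:2
Op 2: read(P1, v0) -> 31. No state change.
Op 3: read(P1, v1) -> 42. No state change.
Op 4: fork(P1) -> P2. 2 ppages; refcounts: pp0:3 pp1:3
Op 5: write(P1, v1, 123). refcount(pp1)=3>1 -> COPY to pp2. 3 ppages; refcounts: pp0:3 pp1:2 pp2:1

Answer: 3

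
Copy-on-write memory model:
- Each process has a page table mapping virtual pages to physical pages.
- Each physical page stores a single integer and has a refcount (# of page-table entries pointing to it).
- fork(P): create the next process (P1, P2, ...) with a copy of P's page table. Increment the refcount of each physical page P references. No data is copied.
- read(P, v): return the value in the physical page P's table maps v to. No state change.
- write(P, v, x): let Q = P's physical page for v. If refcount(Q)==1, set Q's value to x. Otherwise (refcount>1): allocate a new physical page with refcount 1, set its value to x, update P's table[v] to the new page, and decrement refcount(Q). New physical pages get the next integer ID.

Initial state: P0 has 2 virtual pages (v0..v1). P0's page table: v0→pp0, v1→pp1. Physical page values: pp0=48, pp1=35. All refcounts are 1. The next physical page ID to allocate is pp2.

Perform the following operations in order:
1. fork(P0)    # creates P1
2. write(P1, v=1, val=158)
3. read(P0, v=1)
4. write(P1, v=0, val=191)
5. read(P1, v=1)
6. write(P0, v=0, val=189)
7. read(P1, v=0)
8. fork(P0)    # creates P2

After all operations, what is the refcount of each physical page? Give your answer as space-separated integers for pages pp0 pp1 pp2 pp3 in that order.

Op 1: fork(P0) -> P1. 2 ppages; refcounts: pp0:2 pp1:2
Op 2: write(P1, v1, 158). refcount(pp1)=2>1 -> COPY to pp2. 3 ppages; refcounts: pp0:2 pp1:1 pp2:1
Op 3: read(P0, v1) -> 35. No state change.
Op 4: write(P1, v0, 191). refcount(pp0)=2>1 -> COPY to pp3. 4 ppages; refcounts: pp0:1 pp1:1 pp2:1 pp3:1
Op 5: read(P1, v1) -> 158. No state change.
Op 6: write(P0, v0, 189). refcount(pp0)=1 -> write in place. 4 ppages; refcounts: pp0:1 pp1:1 pp2:1 pp3:1
Op 7: read(P1, v0) -> 191. No state change.
Op 8: fork(P0) -> P2. 4 ppages; refcounts: pp0:2 pp1:2 pp2:1 pp3:1

Answer: 2 2 1 1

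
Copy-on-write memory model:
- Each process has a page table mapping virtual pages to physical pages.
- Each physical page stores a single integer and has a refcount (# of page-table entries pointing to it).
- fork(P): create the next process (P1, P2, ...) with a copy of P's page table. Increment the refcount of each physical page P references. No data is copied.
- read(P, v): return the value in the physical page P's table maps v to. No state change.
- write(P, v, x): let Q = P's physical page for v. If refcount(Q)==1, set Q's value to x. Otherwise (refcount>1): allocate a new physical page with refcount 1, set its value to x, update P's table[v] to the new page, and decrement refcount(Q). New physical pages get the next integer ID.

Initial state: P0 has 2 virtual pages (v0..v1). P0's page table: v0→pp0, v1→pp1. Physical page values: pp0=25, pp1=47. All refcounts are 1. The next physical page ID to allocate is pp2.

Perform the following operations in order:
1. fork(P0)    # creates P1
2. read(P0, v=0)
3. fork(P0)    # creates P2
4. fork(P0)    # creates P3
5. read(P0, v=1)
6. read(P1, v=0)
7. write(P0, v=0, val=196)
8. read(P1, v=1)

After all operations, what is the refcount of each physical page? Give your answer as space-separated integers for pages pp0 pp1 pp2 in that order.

Op 1: fork(P0) -> P1. 2 ppages; refcounts: pp0:2 pp1:2
Op 2: read(P0, v0) -> 25. No state change.
Op 3: fork(P0) -> P2. 2 ppages; refcounts: pp0:3 pp1:3
Op 4: fork(P0) -> P3. 2 ppages; refcounts: pp0:4 pp1:4
Op 5: read(P0, v1) -> 47. No state change.
Op 6: read(P1, v0) -> 25. No state change.
Op 7: write(P0, v0, 196). refcount(pp0)=4>1 -> COPY to pp2. 3 ppages; refcounts: pp0:3 pp1:4 pp2:1
Op 8: read(P1, v1) -> 47. No state change.

Answer: 3 4 1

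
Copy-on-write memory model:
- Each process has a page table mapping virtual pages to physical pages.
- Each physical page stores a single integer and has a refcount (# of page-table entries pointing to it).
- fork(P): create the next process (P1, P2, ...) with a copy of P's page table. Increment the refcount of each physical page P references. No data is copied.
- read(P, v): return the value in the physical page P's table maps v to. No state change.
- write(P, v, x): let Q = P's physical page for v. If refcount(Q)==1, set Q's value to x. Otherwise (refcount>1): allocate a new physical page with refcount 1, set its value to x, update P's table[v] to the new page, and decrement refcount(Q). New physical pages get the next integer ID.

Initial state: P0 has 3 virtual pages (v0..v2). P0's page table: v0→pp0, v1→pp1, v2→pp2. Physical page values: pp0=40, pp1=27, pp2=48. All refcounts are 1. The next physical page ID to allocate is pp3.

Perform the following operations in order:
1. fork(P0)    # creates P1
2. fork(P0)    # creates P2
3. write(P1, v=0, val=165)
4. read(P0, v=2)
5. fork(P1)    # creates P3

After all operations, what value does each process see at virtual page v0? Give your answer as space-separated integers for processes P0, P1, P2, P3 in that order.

Op 1: fork(P0) -> P1. 3 ppages; refcounts: pp0:2 pp1:2 pp2:2
Op 2: fork(P0) -> P2. 3 ppages; refcounts: pp0:3 pp1:3 pp2:3
Op 3: write(P1, v0, 165). refcount(pp0)=3>1 -> COPY to pp3. 4 ppages; refcounts: pp0:2 pp1:3 pp2:3 pp3:1
Op 4: read(P0, v2) -> 48. No state change.
Op 5: fork(P1) -> P3. 4 ppages; refcounts: pp0:2 pp1:4 pp2:4 pp3:2
P0: v0 -> pp0 = 40
P1: v0 -> pp3 = 165
P2: v0 -> pp0 = 40
P3: v0 -> pp3 = 165

Answer: 40 165 40 165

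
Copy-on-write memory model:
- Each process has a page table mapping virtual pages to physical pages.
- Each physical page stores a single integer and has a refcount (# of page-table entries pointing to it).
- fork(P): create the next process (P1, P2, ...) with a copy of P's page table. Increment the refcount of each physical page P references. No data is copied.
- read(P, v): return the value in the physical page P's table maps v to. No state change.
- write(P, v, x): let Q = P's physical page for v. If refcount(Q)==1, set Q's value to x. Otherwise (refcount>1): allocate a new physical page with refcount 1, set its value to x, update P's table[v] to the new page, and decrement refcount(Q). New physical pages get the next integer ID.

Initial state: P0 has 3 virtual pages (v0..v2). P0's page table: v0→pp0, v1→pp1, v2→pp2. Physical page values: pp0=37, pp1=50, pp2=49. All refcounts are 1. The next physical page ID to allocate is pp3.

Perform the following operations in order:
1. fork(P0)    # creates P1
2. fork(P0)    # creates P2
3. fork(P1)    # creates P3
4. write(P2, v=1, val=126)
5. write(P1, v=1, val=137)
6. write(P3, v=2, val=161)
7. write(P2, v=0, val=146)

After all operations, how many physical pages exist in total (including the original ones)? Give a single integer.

Answer: 7

Derivation:
Op 1: fork(P0) -> P1. 3 ppages; refcounts: pp0:2 pp1:2 pp2:2
Op 2: fork(P0) -> P2. 3 ppages; refcounts: pp0:3 pp1:3 pp2:3
Op 3: fork(P1) -> P3. 3 ppages; refcounts: pp0:4 pp1:4 pp2:4
Op 4: write(P2, v1, 126). refcount(pp1)=4>1 -> COPY to pp3. 4 ppages; refcounts: pp0:4 pp1:3 pp2:4 pp3:1
Op 5: write(P1, v1, 137). refcount(pp1)=3>1 -> COPY to pp4. 5 ppages; refcounts: pp0:4 pp1:2 pp2:4 pp3:1 pp4:1
Op 6: write(P3, v2, 161). refcount(pp2)=4>1 -> COPY to pp5. 6 ppages; refcounts: pp0:4 pp1:2 pp2:3 pp3:1 pp4:1 pp5:1
Op 7: write(P2, v0, 146). refcount(pp0)=4>1 -> COPY to pp6. 7 ppages; refcounts: pp0:3 pp1:2 pp2:3 pp3:1 pp4:1 pp5:1 pp6:1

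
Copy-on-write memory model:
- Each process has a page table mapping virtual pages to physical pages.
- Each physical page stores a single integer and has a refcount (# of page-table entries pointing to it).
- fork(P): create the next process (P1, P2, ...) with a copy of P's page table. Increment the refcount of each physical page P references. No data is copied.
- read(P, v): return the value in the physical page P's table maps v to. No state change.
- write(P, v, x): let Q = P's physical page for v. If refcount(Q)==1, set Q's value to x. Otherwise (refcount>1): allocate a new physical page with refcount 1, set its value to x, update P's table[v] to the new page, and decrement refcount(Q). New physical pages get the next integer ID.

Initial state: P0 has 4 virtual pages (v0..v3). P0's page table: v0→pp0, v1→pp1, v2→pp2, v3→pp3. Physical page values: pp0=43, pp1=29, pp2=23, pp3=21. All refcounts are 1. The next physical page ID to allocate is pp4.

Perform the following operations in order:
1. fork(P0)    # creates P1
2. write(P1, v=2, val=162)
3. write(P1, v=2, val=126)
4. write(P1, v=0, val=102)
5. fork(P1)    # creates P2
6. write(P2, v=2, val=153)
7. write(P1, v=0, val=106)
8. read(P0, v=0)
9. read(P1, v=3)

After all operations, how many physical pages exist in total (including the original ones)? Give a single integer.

Op 1: fork(P0) -> P1. 4 ppages; refcounts: pp0:2 pp1:2 pp2:2 pp3:2
Op 2: write(P1, v2, 162). refcount(pp2)=2>1 -> COPY to pp4. 5 ppages; refcounts: pp0:2 pp1:2 pp2:1 pp3:2 pp4:1
Op 3: write(P1, v2, 126). refcount(pp4)=1 -> write in place. 5 ppages; refcounts: pp0:2 pp1:2 pp2:1 pp3:2 pp4:1
Op 4: write(P1, v0, 102). refcount(pp0)=2>1 -> COPY to pp5. 6 ppages; refcounts: pp0:1 pp1:2 pp2:1 pp3:2 pp4:1 pp5:1
Op 5: fork(P1) -> P2. 6 ppages; refcounts: pp0:1 pp1:3 pp2:1 pp3:3 pp4:2 pp5:2
Op 6: write(P2, v2, 153). refcount(pp4)=2>1 -> COPY to pp6. 7 ppages; refcounts: pp0:1 pp1:3 pp2:1 pp3:3 pp4:1 pp5:2 pp6:1
Op 7: write(P1, v0, 106). refcount(pp5)=2>1 -> COPY to pp7. 8 ppages; refcounts: pp0:1 pp1:3 pp2:1 pp3:3 pp4:1 pp5:1 pp6:1 pp7:1
Op 8: read(P0, v0) -> 43. No state change.
Op 9: read(P1, v3) -> 21. No state change.

Answer: 8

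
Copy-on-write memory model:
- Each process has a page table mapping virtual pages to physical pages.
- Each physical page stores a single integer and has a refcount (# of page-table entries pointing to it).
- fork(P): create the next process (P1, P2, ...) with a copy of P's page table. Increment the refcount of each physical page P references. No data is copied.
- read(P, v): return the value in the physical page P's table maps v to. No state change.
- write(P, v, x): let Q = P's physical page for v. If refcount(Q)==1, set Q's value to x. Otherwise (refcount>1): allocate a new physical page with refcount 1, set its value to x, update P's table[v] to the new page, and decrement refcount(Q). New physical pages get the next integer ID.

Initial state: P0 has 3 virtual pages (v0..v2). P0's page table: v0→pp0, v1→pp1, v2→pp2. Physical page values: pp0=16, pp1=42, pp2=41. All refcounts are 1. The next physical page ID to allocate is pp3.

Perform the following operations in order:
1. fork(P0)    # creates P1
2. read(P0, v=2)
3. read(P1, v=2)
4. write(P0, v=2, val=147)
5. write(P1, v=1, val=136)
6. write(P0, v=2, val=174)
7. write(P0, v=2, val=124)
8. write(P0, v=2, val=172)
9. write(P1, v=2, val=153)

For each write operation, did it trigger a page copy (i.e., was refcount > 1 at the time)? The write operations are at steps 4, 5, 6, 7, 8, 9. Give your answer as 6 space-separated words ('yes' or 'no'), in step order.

Op 1: fork(P0) -> P1. 3 ppages; refcounts: pp0:2 pp1:2 pp2:2
Op 2: read(P0, v2) -> 41. No state change.
Op 3: read(P1, v2) -> 41. No state change.
Op 4: write(P0, v2, 147). refcount(pp2)=2>1 -> COPY to pp3. 4 ppages; refcounts: pp0:2 pp1:2 pp2:1 pp3:1
Op 5: write(P1, v1, 136). refcount(pp1)=2>1 -> COPY to pp4. 5 ppages; refcounts: pp0:2 pp1:1 pp2:1 pp3:1 pp4:1
Op 6: write(P0, v2, 174). refcount(pp3)=1 -> write in place. 5 ppages; refcounts: pp0:2 pp1:1 pp2:1 pp3:1 pp4:1
Op 7: write(P0, v2, 124). refcount(pp3)=1 -> write in place. 5 ppages; refcounts: pp0:2 pp1:1 pp2:1 pp3:1 pp4:1
Op 8: write(P0, v2, 172). refcount(pp3)=1 -> write in place. 5 ppages; refcounts: pp0:2 pp1:1 pp2:1 pp3:1 pp4:1
Op 9: write(P1, v2, 153). refcount(pp2)=1 -> write in place. 5 ppages; refcounts: pp0:2 pp1:1 pp2:1 pp3:1 pp4:1

yes yes no no no no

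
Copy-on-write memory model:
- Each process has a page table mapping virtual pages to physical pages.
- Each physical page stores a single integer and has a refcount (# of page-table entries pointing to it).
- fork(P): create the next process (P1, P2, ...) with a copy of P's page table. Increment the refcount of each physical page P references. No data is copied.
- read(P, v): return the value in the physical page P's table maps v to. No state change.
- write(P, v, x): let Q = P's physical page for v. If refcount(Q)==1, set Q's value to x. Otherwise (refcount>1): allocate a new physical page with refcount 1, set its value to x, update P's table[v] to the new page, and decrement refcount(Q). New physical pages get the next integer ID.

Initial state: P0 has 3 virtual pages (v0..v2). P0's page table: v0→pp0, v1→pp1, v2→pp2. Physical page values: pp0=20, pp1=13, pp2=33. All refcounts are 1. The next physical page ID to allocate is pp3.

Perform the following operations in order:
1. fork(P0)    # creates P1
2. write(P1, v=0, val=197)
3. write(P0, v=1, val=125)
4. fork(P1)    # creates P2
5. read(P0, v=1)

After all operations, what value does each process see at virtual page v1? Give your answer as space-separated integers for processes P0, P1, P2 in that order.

Op 1: fork(P0) -> P1. 3 ppages; refcounts: pp0:2 pp1:2 pp2:2
Op 2: write(P1, v0, 197). refcount(pp0)=2>1 -> COPY to pp3. 4 ppages; refcounts: pp0:1 pp1:2 pp2:2 pp3:1
Op 3: write(P0, v1, 125). refcount(pp1)=2>1 -> COPY to pp4. 5 ppages; refcounts: pp0:1 pp1:1 pp2:2 pp3:1 pp4:1
Op 4: fork(P1) -> P2. 5 ppages; refcounts: pp0:1 pp1:2 pp2:3 pp3:2 pp4:1
Op 5: read(P0, v1) -> 125. No state change.
P0: v1 -> pp4 = 125
P1: v1 -> pp1 = 13
P2: v1 -> pp1 = 13

Answer: 125 13 13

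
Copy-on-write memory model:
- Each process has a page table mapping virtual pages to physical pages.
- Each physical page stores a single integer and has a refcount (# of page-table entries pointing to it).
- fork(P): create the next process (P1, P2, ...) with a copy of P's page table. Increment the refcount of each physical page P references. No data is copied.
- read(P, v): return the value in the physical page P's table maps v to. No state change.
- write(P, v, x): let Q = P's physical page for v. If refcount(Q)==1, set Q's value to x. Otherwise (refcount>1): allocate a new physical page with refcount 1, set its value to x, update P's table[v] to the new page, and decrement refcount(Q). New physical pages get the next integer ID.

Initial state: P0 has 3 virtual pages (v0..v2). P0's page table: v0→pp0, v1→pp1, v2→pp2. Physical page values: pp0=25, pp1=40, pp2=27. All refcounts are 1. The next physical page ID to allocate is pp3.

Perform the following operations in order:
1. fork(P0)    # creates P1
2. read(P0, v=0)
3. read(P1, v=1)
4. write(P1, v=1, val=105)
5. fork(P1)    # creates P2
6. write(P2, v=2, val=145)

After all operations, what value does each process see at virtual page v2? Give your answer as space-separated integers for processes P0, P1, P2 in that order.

Answer: 27 27 145

Derivation:
Op 1: fork(P0) -> P1. 3 ppages; refcounts: pp0:2 pp1:2 pp2:2
Op 2: read(P0, v0) -> 25. No state change.
Op 3: read(P1, v1) -> 40. No state change.
Op 4: write(P1, v1, 105). refcount(pp1)=2>1 -> COPY to pp3. 4 ppages; refcounts: pp0:2 pp1:1 pp2:2 pp3:1
Op 5: fork(P1) -> P2. 4 ppages; refcounts: pp0:3 pp1:1 pp2:3 pp3:2
Op 6: write(P2, v2, 145). refcount(pp2)=3>1 -> COPY to pp4. 5 ppages; refcounts: pp0:3 pp1:1 pp2:2 pp3:2 pp4:1
P0: v2 -> pp2 = 27
P1: v2 -> pp2 = 27
P2: v2 -> pp4 = 145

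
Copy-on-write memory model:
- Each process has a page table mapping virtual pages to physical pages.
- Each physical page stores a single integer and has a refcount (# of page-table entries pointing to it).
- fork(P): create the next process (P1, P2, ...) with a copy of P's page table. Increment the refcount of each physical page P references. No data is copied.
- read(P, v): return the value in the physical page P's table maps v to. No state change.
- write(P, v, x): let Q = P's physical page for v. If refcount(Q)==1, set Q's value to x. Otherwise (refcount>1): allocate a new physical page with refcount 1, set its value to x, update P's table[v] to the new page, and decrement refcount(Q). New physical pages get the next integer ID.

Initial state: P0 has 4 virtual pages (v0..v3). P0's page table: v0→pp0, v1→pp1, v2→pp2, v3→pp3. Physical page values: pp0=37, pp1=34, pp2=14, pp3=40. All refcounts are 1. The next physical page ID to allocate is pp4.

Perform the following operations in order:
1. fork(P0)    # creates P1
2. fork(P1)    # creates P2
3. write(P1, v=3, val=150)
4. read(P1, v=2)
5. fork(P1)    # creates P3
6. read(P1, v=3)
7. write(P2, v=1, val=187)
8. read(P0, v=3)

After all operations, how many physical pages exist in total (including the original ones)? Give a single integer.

Op 1: fork(P0) -> P1. 4 ppages; refcounts: pp0:2 pp1:2 pp2:2 pp3:2
Op 2: fork(P1) -> P2. 4 ppages; refcounts: pp0:3 pp1:3 pp2:3 pp3:3
Op 3: write(P1, v3, 150). refcount(pp3)=3>1 -> COPY to pp4. 5 ppages; refcounts: pp0:3 pp1:3 pp2:3 pp3:2 pp4:1
Op 4: read(P1, v2) -> 14. No state change.
Op 5: fork(P1) -> P3. 5 ppages; refcounts: pp0:4 pp1:4 pp2:4 pp3:2 pp4:2
Op 6: read(P1, v3) -> 150. No state change.
Op 7: write(P2, v1, 187). refcount(pp1)=4>1 -> COPY to pp5. 6 ppages; refcounts: pp0:4 pp1:3 pp2:4 pp3:2 pp4:2 pp5:1
Op 8: read(P0, v3) -> 40. No state change.

Answer: 6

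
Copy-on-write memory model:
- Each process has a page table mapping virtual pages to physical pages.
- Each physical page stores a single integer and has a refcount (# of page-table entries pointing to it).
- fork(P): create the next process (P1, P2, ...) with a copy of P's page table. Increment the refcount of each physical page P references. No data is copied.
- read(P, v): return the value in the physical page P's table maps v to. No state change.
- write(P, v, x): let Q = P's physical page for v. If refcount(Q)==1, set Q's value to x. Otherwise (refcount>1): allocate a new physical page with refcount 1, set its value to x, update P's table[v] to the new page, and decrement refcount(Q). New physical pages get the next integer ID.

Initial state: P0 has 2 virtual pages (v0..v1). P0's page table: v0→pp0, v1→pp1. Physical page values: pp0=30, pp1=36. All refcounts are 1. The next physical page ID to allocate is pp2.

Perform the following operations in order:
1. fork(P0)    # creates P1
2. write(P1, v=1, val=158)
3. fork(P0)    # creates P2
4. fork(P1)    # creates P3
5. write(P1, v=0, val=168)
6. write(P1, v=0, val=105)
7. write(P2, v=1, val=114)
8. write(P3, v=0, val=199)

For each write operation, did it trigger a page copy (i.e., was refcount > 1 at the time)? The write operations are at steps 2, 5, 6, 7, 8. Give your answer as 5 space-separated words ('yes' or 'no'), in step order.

Op 1: fork(P0) -> P1. 2 ppages; refcounts: pp0:2 pp1:2
Op 2: write(P1, v1, 158). refcount(pp1)=2>1 -> COPY to pp2. 3 ppages; refcounts: pp0:2 pp1:1 pp2:1
Op 3: fork(P0) -> P2. 3 ppages; refcounts: pp0:3 pp1:2 pp2:1
Op 4: fork(P1) -> P3. 3 ppages; refcounts: pp0:4 pp1:2 pp2:2
Op 5: write(P1, v0, 168). refcount(pp0)=4>1 -> COPY to pp3. 4 ppages; refcounts: pp0:3 pp1:2 pp2:2 pp3:1
Op 6: write(P1, v0, 105). refcount(pp3)=1 -> write in place. 4 ppages; refcounts: pp0:3 pp1:2 pp2:2 pp3:1
Op 7: write(P2, v1, 114). refcount(pp1)=2>1 -> COPY to pp4. 5 ppages; refcounts: pp0:3 pp1:1 pp2:2 pp3:1 pp4:1
Op 8: write(P3, v0, 199). refcount(pp0)=3>1 -> COPY to pp5. 6 ppages; refcounts: pp0:2 pp1:1 pp2:2 pp3:1 pp4:1 pp5:1

yes yes no yes yes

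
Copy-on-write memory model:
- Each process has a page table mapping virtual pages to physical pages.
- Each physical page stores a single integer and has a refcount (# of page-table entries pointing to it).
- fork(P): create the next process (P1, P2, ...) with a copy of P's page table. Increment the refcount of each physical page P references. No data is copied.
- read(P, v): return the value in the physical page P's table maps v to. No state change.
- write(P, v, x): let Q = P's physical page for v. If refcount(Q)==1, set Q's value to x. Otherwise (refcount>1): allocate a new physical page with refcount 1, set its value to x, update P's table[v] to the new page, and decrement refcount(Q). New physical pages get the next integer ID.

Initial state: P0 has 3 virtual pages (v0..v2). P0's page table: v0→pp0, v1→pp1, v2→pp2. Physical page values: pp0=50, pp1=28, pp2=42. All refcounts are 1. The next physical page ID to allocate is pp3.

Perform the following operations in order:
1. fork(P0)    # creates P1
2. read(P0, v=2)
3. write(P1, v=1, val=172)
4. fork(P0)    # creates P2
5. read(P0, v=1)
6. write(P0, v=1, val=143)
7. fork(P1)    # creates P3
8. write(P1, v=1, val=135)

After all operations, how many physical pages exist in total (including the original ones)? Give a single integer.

Op 1: fork(P0) -> P1. 3 ppages; refcounts: pp0:2 pp1:2 pp2:2
Op 2: read(P0, v2) -> 42. No state change.
Op 3: write(P1, v1, 172). refcount(pp1)=2>1 -> COPY to pp3. 4 ppages; refcounts: pp0:2 pp1:1 pp2:2 pp3:1
Op 4: fork(P0) -> P2. 4 ppages; refcounts: pp0:3 pp1:2 pp2:3 pp3:1
Op 5: read(P0, v1) -> 28. No state change.
Op 6: write(P0, v1, 143). refcount(pp1)=2>1 -> COPY to pp4. 5 ppages; refcounts: pp0:3 pp1:1 pp2:3 pp3:1 pp4:1
Op 7: fork(P1) -> P3. 5 ppages; refcounts: pp0:4 pp1:1 pp2:4 pp3:2 pp4:1
Op 8: write(P1, v1, 135). refcount(pp3)=2>1 -> COPY to pp5. 6 ppages; refcounts: pp0:4 pp1:1 pp2:4 pp3:1 pp4:1 pp5:1

Answer: 6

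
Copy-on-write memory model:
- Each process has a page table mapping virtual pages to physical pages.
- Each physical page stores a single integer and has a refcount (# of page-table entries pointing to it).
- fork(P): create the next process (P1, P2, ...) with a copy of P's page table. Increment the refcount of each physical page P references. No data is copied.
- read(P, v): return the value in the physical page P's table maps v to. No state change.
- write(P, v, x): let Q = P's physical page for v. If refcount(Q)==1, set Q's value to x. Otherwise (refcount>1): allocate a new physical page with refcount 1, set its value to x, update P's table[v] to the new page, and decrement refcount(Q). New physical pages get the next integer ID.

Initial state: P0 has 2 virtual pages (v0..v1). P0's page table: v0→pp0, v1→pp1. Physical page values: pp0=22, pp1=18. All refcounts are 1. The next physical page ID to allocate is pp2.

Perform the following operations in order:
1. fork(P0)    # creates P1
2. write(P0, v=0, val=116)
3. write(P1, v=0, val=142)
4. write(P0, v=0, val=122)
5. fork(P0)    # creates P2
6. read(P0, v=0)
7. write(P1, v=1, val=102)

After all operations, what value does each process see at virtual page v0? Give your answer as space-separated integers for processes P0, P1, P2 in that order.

Answer: 122 142 122

Derivation:
Op 1: fork(P0) -> P1. 2 ppages; refcounts: pp0:2 pp1:2
Op 2: write(P0, v0, 116). refcount(pp0)=2>1 -> COPY to pp2. 3 ppages; refcounts: pp0:1 pp1:2 pp2:1
Op 3: write(P1, v0, 142). refcount(pp0)=1 -> write in place. 3 ppages; refcounts: pp0:1 pp1:2 pp2:1
Op 4: write(P0, v0, 122). refcount(pp2)=1 -> write in place. 3 ppages; refcounts: pp0:1 pp1:2 pp2:1
Op 5: fork(P0) -> P2. 3 ppages; refcounts: pp0:1 pp1:3 pp2:2
Op 6: read(P0, v0) -> 122. No state change.
Op 7: write(P1, v1, 102). refcount(pp1)=3>1 -> COPY to pp3. 4 ppages; refcounts: pp0:1 pp1:2 pp2:2 pp3:1
P0: v0 -> pp2 = 122
P1: v0 -> pp0 = 142
P2: v0 -> pp2 = 122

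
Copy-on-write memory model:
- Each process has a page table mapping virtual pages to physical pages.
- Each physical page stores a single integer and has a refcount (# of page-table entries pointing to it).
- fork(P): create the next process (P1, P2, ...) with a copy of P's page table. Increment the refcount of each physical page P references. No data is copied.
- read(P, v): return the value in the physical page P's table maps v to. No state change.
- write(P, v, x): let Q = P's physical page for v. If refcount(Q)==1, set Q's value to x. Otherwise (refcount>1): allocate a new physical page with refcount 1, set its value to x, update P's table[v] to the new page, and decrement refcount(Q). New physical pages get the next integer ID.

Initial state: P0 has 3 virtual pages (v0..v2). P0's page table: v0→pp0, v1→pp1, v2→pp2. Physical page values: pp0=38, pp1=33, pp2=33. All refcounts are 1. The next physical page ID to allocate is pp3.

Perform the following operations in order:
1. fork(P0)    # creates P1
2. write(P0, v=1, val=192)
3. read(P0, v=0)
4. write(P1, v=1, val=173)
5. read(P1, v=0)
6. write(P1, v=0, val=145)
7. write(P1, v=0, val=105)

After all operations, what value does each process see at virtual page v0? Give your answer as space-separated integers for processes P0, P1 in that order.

Op 1: fork(P0) -> P1. 3 ppages; refcounts: pp0:2 pp1:2 pp2:2
Op 2: write(P0, v1, 192). refcount(pp1)=2>1 -> COPY to pp3. 4 ppages; refcounts: pp0:2 pp1:1 pp2:2 pp3:1
Op 3: read(P0, v0) -> 38. No state change.
Op 4: write(P1, v1, 173). refcount(pp1)=1 -> write in place. 4 ppages; refcounts: pp0:2 pp1:1 pp2:2 pp3:1
Op 5: read(P1, v0) -> 38. No state change.
Op 6: write(P1, v0, 145). refcount(pp0)=2>1 -> COPY to pp4. 5 ppages; refcounts: pp0:1 pp1:1 pp2:2 pp3:1 pp4:1
Op 7: write(P1, v0, 105). refcount(pp4)=1 -> write in place. 5 ppages; refcounts: pp0:1 pp1:1 pp2:2 pp3:1 pp4:1
P0: v0 -> pp0 = 38
P1: v0 -> pp4 = 105

Answer: 38 105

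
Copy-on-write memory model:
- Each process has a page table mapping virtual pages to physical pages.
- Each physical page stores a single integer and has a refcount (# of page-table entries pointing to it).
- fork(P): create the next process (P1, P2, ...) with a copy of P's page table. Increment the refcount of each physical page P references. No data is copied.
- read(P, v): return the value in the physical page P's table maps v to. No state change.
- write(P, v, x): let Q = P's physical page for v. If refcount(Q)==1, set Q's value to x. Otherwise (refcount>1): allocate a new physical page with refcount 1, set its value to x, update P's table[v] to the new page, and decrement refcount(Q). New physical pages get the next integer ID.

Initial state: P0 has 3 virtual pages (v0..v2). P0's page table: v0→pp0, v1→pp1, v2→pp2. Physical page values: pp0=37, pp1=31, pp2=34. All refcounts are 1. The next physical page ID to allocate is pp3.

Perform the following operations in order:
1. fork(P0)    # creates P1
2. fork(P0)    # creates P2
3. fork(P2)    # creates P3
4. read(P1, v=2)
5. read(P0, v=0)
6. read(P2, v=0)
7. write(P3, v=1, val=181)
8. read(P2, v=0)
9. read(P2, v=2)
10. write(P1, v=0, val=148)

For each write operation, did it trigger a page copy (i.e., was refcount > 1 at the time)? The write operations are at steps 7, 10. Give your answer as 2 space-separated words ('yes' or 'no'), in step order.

Op 1: fork(P0) -> P1. 3 ppages; refcounts: pp0:2 pp1:2 pp2:2
Op 2: fork(P0) -> P2. 3 ppages; refcounts: pp0:3 pp1:3 pp2:3
Op 3: fork(P2) -> P3. 3 ppages; refcounts: pp0:4 pp1:4 pp2:4
Op 4: read(P1, v2) -> 34. No state change.
Op 5: read(P0, v0) -> 37. No state change.
Op 6: read(P2, v0) -> 37. No state change.
Op 7: write(P3, v1, 181). refcount(pp1)=4>1 -> COPY to pp3. 4 ppages; refcounts: pp0:4 pp1:3 pp2:4 pp3:1
Op 8: read(P2, v0) -> 37. No state change.
Op 9: read(P2, v2) -> 34. No state change.
Op 10: write(P1, v0, 148). refcount(pp0)=4>1 -> COPY to pp4. 5 ppages; refcounts: pp0:3 pp1:3 pp2:4 pp3:1 pp4:1

yes yes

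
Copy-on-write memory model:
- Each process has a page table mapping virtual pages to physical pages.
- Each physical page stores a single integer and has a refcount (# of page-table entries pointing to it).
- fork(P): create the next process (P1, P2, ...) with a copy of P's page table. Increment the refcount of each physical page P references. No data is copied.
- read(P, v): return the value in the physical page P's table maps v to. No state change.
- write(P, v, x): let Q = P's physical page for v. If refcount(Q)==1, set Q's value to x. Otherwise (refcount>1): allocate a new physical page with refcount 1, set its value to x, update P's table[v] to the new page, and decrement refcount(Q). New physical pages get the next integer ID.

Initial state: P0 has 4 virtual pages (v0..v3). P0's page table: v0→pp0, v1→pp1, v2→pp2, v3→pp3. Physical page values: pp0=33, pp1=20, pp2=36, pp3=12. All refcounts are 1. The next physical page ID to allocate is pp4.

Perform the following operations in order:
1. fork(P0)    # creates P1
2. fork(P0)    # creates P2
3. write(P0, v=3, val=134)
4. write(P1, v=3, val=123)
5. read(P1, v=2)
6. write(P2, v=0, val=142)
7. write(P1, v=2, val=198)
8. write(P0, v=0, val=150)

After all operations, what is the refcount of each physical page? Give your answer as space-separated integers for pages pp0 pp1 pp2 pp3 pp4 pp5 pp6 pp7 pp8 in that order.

Op 1: fork(P0) -> P1. 4 ppages; refcounts: pp0:2 pp1:2 pp2:2 pp3:2
Op 2: fork(P0) -> P2. 4 ppages; refcounts: pp0:3 pp1:3 pp2:3 pp3:3
Op 3: write(P0, v3, 134). refcount(pp3)=3>1 -> COPY to pp4. 5 ppages; refcounts: pp0:3 pp1:3 pp2:3 pp3:2 pp4:1
Op 4: write(P1, v3, 123). refcount(pp3)=2>1 -> COPY to pp5. 6 ppages; refcounts: pp0:3 pp1:3 pp2:3 pp3:1 pp4:1 pp5:1
Op 5: read(P1, v2) -> 36. No state change.
Op 6: write(P2, v0, 142). refcount(pp0)=3>1 -> COPY to pp6. 7 ppages; refcounts: pp0:2 pp1:3 pp2:3 pp3:1 pp4:1 pp5:1 pp6:1
Op 7: write(P1, v2, 198). refcount(pp2)=3>1 -> COPY to pp7. 8 ppages; refcounts: pp0:2 pp1:3 pp2:2 pp3:1 pp4:1 pp5:1 pp6:1 pp7:1
Op 8: write(P0, v0, 150). refcount(pp0)=2>1 -> COPY to pp8. 9 ppages; refcounts: pp0:1 pp1:3 pp2:2 pp3:1 pp4:1 pp5:1 pp6:1 pp7:1 pp8:1

Answer: 1 3 2 1 1 1 1 1 1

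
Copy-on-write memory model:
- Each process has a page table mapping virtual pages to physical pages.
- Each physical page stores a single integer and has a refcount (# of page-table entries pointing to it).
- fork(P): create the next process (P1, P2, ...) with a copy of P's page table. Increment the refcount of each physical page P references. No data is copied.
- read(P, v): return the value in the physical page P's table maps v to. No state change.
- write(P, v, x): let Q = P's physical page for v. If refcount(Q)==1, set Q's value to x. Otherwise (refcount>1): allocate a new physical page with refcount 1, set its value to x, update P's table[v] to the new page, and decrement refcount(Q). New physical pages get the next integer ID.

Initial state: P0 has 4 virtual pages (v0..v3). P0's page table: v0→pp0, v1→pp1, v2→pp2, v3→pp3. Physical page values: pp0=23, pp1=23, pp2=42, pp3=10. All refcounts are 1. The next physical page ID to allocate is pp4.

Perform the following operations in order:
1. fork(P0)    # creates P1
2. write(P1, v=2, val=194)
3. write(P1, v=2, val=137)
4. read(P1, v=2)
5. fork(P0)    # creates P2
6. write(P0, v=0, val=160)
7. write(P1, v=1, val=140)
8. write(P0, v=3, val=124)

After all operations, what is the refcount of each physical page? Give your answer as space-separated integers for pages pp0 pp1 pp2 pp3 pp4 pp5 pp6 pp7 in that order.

Op 1: fork(P0) -> P1. 4 ppages; refcounts: pp0:2 pp1:2 pp2:2 pp3:2
Op 2: write(P1, v2, 194). refcount(pp2)=2>1 -> COPY to pp4. 5 ppages; refcounts: pp0:2 pp1:2 pp2:1 pp3:2 pp4:1
Op 3: write(P1, v2, 137). refcount(pp4)=1 -> write in place. 5 ppages; refcounts: pp0:2 pp1:2 pp2:1 pp3:2 pp4:1
Op 4: read(P1, v2) -> 137. No state change.
Op 5: fork(P0) -> P2. 5 ppages; refcounts: pp0:3 pp1:3 pp2:2 pp3:3 pp4:1
Op 6: write(P0, v0, 160). refcount(pp0)=3>1 -> COPY to pp5. 6 ppages; refcounts: pp0:2 pp1:3 pp2:2 pp3:3 pp4:1 pp5:1
Op 7: write(P1, v1, 140). refcount(pp1)=3>1 -> COPY to pp6. 7 ppages; refcounts: pp0:2 pp1:2 pp2:2 pp3:3 pp4:1 pp5:1 pp6:1
Op 8: write(P0, v3, 124). refcount(pp3)=3>1 -> COPY to pp7. 8 ppages; refcounts: pp0:2 pp1:2 pp2:2 pp3:2 pp4:1 pp5:1 pp6:1 pp7:1

Answer: 2 2 2 2 1 1 1 1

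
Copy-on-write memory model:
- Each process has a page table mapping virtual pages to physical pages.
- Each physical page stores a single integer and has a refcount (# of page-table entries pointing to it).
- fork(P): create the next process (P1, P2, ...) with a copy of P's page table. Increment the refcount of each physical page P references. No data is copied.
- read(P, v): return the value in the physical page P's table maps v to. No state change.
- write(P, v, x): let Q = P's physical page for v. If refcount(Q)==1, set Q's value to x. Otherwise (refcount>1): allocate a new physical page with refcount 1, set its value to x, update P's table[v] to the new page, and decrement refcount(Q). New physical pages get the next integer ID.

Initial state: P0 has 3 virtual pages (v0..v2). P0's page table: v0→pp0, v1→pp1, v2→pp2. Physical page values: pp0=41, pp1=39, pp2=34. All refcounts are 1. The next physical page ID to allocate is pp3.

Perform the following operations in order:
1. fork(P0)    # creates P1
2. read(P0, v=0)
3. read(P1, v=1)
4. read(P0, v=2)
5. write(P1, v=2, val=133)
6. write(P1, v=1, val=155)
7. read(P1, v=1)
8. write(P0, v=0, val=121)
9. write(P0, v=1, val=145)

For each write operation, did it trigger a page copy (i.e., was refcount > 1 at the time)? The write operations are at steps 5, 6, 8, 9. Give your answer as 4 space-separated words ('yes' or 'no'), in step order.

Op 1: fork(P0) -> P1. 3 ppages; refcounts: pp0:2 pp1:2 pp2:2
Op 2: read(P0, v0) -> 41. No state change.
Op 3: read(P1, v1) -> 39. No state change.
Op 4: read(P0, v2) -> 34. No state change.
Op 5: write(P1, v2, 133). refcount(pp2)=2>1 -> COPY to pp3. 4 ppages; refcounts: pp0:2 pp1:2 pp2:1 pp3:1
Op 6: write(P1, v1, 155). refcount(pp1)=2>1 -> COPY to pp4. 5 ppages; refcounts: pp0:2 pp1:1 pp2:1 pp3:1 pp4:1
Op 7: read(P1, v1) -> 155. No state change.
Op 8: write(P0, v0, 121). refcount(pp0)=2>1 -> COPY to pp5. 6 ppages; refcounts: pp0:1 pp1:1 pp2:1 pp3:1 pp4:1 pp5:1
Op 9: write(P0, v1, 145). refcount(pp1)=1 -> write in place. 6 ppages; refcounts: pp0:1 pp1:1 pp2:1 pp3:1 pp4:1 pp5:1

yes yes yes no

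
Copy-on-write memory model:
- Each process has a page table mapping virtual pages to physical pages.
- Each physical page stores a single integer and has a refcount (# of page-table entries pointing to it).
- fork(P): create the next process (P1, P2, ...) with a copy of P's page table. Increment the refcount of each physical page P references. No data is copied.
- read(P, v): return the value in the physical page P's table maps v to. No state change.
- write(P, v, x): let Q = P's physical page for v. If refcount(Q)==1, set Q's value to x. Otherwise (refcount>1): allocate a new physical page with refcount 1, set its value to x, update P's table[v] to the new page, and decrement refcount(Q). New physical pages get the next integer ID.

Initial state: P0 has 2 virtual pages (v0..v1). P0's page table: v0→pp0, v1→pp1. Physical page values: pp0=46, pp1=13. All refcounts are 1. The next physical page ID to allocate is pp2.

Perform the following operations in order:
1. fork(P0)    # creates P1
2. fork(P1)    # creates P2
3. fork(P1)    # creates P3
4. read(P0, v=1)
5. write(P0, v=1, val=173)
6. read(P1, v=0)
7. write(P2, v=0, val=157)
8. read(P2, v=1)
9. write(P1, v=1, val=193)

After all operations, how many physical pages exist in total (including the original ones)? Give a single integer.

Answer: 5

Derivation:
Op 1: fork(P0) -> P1. 2 ppages; refcounts: pp0:2 pp1:2
Op 2: fork(P1) -> P2. 2 ppages; refcounts: pp0:3 pp1:3
Op 3: fork(P1) -> P3. 2 ppages; refcounts: pp0:4 pp1:4
Op 4: read(P0, v1) -> 13. No state change.
Op 5: write(P0, v1, 173). refcount(pp1)=4>1 -> COPY to pp2. 3 ppages; refcounts: pp0:4 pp1:3 pp2:1
Op 6: read(P1, v0) -> 46. No state change.
Op 7: write(P2, v0, 157). refcount(pp0)=4>1 -> COPY to pp3. 4 ppages; refcounts: pp0:3 pp1:3 pp2:1 pp3:1
Op 8: read(P2, v1) -> 13. No state change.
Op 9: write(P1, v1, 193). refcount(pp1)=3>1 -> COPY to pp4. 5 ppages; refcounts: pp0:3 pp1:2 pp2:1 pp3:1 pp4:1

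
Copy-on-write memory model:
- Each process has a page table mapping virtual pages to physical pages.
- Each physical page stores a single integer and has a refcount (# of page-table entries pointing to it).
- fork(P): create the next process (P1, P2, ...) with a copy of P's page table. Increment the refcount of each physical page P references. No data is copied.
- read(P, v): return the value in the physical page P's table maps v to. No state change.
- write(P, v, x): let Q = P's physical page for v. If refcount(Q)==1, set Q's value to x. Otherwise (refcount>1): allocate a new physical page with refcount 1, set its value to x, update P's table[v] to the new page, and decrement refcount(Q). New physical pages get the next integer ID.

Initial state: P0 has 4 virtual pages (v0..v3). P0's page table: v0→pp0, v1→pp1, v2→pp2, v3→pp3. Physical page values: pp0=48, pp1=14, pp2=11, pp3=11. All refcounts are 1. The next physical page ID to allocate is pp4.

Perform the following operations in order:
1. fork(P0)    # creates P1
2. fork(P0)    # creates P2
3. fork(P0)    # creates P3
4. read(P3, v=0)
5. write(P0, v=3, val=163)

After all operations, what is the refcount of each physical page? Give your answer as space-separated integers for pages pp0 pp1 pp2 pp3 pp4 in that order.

Answer: 4 4 4 3 1

Derivation:
Op 1: fork(P0) -> P1. 4 ppages; refcounts: pp0:2 pp1:2 pp2:2 pp3:2
Op 2: fork(P0) -> P2. 4 ppages; refcounts: pp0:3 pp1:3 pp2:3 pp3:3
Op 3: fork(P0) -> P3. 4 ppages; refcounts: pp0:4 pp1:4 pp2:4 pp3:4
Op 4: read(P3, v0) -> 48. No state change.
Op 5: write(P0, v3, 163). refcount(pp3)=4>1 -> COPY to pp4. 5 ppages; refcounts: pp0:4 pp1:4 pp2:4 pp3:3 pp4:1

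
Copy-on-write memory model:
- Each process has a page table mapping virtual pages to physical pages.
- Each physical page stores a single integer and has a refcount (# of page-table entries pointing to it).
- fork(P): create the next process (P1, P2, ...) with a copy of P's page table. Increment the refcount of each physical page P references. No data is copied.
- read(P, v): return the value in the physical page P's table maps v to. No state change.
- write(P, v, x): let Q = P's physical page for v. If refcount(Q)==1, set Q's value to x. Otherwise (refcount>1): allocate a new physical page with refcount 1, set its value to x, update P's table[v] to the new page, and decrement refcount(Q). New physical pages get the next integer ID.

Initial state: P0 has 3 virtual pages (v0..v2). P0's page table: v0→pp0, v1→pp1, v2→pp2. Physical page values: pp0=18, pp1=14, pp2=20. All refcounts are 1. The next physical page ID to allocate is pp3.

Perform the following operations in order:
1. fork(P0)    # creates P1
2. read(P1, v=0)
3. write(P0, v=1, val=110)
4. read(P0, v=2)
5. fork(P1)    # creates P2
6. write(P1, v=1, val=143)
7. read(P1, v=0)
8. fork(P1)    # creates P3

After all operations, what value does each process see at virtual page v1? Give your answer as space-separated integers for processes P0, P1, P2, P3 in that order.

Op 1: fork(P0) -> P1. 3 ppages; refcounts: pp0:2 pp1:2 pp2:2
Op 2: read(P1, v0) -> 18. No state change.
Op 3: write(P0, v1, 110). refcount(pp1)=2>1 -> COPY to pp3. 4 ppages; refcounts: pp0:2 pp1:1 pp2:2 pp3:1
Op 4: read(P0, v2) -> 20. No state change.
Op 5: fork(P1) -> P2. 4 ppages; refcounts: pp0:3 pp1:2 pp2:3 pp3:1
Op 6: write(P1, v1, 143). refcount(pp1)=2>1 -> COPY to pp4. 5 ppages; refcounts: pp0:3 pp1:1 pp2:3 pp3:1 pp4:1
Op 7: read(P1, v0) -> 18. No state change.
Op 8: fork(P1) -> P3. 5 ppages; refcounts: pp0:4 pp1:1 pp2:4 pp3:1 pp4:2
P0: v1 -> pp3 = 110
P1: v1 -> pp4 = 143
P2: v1 -> pp1 = 14
P3: v1 -> pp4 = 143

Answer: 110 143 14 143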